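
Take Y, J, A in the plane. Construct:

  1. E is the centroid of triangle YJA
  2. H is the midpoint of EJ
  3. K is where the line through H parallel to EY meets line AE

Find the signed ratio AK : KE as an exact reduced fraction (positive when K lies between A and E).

AK:KE = -3

Choose coordinates Y = (0, 0), J = (1, 0), A = (0, 1).
1. E is the centroid of triangle YJA ⇒ E = (1/3, 1/3)
2. H is the midpoint of EJ ⇒ H = (2/3, 1/6)
3. K is where the line through H parallel to EY meets line AE ⇒ K = (1/2, 0)
K = A + t·(E−A) with t = 3/2, so AK:KE = t:(1−t) = 3/2:-1/2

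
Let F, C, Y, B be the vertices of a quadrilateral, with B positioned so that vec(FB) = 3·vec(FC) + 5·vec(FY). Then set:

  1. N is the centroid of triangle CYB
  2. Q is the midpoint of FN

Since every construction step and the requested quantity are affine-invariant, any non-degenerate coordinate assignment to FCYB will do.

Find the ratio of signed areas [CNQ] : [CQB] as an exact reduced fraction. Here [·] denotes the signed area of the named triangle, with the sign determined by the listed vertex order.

Assign F = (0, 0), C = (1, 0), Y = (0, 1), B = (3, 5) — the answer is frame-independent, so this choice is without loss of generality.
1. N is the centroid of triangle CYB ⇒ N = (4/3, 2)
2. Q is the midpoint of FN ⇒ Q = (2/3, 1)
2·[CNQ] = 1, 2·[CQB] = -11/3
[CNQ]:[CQB] = 1:-11/3 = -3/11

[CNQ]:[CQB] = -3/11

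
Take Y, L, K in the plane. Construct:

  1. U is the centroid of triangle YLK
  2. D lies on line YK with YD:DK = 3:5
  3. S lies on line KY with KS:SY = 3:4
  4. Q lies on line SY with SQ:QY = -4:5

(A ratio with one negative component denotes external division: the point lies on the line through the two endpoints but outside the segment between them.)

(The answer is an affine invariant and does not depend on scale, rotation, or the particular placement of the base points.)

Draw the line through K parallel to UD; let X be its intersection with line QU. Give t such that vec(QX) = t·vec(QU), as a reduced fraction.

t = 104/139

Set Y = (0, 0), L = (1, 0), K = (0, 1); any affine frame gives the same invariant.
1. U is the centroid of triangle YLK ⇒ U = (1/3, 1/3)
2. D lies on line YK with YD:DK = 3:5 ⇒ D = (0, 3/8)
3. S lies on line KY with KS:SY = 3:4 ⇒ S = (0, 4/7)
4. Q lies on line SY with SQ:QY = -4:5 ⇒ Q = (0, 20/7)
through K parallel to UD: direction (-1/3, 1/24); meets QU at X = (104/417, 404/417)
X = Q + t·(U−Q) with t = 104/139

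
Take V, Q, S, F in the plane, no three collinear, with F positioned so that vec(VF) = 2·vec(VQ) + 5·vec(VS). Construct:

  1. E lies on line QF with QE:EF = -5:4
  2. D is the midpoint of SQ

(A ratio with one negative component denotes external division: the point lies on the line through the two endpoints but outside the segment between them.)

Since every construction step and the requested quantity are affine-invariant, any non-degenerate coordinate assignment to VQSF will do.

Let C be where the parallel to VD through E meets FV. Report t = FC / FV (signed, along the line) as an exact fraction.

t = -16/3

Work in coordinates with V = (0, 0), Q = (1, 0), S = (0, 1), F = (2, 5).
1. E lies on line QF with QE:EF = -5:4 ⇒ E = (6, 25)
2. D is the midpoint of SQ ⇒ D = (1/2, 1/2)
through E parallel to VD: direction (1/2, 1/2); meets FV at C = (38/3, 95/3)
C = F + t·(V−F) with t = -16/3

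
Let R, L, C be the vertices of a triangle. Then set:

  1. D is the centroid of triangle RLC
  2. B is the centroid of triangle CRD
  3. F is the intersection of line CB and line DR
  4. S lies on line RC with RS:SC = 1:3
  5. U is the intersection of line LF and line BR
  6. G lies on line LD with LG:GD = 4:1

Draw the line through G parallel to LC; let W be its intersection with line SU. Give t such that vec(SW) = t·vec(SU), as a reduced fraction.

Set R = (0, 0), L = (1, 0), C = (0, 1); any affine frame gives the same invariant.
1. D is the centroid of triangle RLC ⇒ D = (1/3, 1/3)
2. B is the centroid of triangle CRD ⇒ B = (1/9, 4/9)
3. F is the intersection of line CB and line DR ⇒ F = (1/6, 1/6)
4. S lies on line RC with RS:SC = 1:3 ⇒ S = (0, 1/4)
5. U is the intersection of line LF and line BR ⇒ U = (1/21, 4/21)
6. G lies on line LD with LG:GD = 4:1 ⇒ G = (7/15, 4/15)
through G parallel to LC: direction (-1, 1); meets SU at W = (-29/15, 8/3)
W = S + t·(U−S) with t = -203/5

t = -203/5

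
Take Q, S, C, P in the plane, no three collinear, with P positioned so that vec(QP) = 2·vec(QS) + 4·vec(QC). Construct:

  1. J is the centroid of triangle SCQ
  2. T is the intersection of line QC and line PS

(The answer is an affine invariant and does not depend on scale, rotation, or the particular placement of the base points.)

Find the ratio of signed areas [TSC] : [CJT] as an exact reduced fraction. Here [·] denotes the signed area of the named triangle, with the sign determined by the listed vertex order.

Choose coordinates Q = (0, 0), S = (1, 0), C = (0, 1), P = (2, 4).
1. J is the centroid of triangle SCQ ⇒ J = (1/3, 1/3)
2. T is the intersection of line QC and line PS ⇒ T = (0, -4)
2·[TSC] = 5, 2·[CJT] = -5/3
[TSC]:[CJT] = 5:-5/3 = -3

[TSC]:[CJT] = -3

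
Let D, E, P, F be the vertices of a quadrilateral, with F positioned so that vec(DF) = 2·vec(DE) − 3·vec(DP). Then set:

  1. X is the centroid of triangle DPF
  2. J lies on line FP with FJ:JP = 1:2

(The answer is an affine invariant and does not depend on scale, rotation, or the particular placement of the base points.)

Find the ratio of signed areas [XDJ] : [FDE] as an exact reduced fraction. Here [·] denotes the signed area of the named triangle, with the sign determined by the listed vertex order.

Work in coordinates with D = (0, 0), E = (1, 0), P = (0, 1), F = (2, -3).
1. X is the centroid of triangle DPF ⇒ X = (2/3, -2/3)
2. J lies on line FP with FJ:JP = 1:2 ⇒ J = (4/3, -5/3)
2·[XDJ] = 2/9, 2·[FDE] = -3
[XDJ]:[FDE] = 2/9:-3 = -2/27

[XDJ]:[FDE] = -2/27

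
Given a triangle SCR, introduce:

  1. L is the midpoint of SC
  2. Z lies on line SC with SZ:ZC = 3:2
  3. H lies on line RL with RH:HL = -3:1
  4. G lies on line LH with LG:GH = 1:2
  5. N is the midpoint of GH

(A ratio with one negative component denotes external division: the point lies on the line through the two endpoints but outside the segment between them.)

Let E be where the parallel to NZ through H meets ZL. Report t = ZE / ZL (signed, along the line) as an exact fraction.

t = -1/2

Set S = (0, 0), C = (1, 0), R = (0, 1); any affine frame gives the same invariant.
1. L is the midpoint of SC ⇒ L = (1/2, 0)
2. Z lies on line SC with SZ:ZC = 3:2 ⇒ Z = (3/5, 0)
3. H lies on line RL with RH:HL = -3:1 ⇒ H = (3/4, -1/2)
4. G lies on line LH with LG:GH = 1:2 ⇒ G = (7/12, -1/6)
5. N is the midpoint of GH ⇒ N = (2/3, -1/3)
through H parallel to NZ: direction (-1/15, 1/3); meets ZL at E = (13/20, 0)
E = Z + t·(L−Z) with t = -1/2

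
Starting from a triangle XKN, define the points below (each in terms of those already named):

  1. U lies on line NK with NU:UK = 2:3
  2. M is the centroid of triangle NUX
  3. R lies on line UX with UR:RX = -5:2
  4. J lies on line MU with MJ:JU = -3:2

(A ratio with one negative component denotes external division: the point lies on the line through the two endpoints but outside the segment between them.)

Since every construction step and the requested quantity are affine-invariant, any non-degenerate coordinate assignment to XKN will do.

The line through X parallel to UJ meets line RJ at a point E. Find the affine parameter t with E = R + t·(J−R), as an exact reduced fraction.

Set X = (0, 0), K = (1, 0), N = (0, 1); any affine frame gives the same invariant.
1. U lies on line NK with NU:UK = 2:3 ⇒ U = (2/5, 3/5)
2. M is the centroid of triangle NUX ⇒ M = (2/15, 8/15)
3. R lies on line UX with UR:RX = -5:2 ⇒ R = (-4/15, -2/5)
4. J lies on line MU with MJ:JU = -3:2 ⇒ J = (14/15, 11/15)
through X parallel to UJ: direction (8/15, 2/15); meets RJ at E = (16/75, 4/75)
E = R + t·(J−R) with t = 2/5

t = 2/5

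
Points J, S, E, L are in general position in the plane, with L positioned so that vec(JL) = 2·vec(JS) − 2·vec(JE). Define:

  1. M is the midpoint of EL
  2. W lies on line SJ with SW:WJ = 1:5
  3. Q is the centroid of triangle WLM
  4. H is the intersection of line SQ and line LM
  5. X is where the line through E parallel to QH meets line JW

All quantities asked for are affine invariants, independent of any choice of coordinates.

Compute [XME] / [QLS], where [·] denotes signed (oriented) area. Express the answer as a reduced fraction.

[XME]:[QLS] = 9/5

Set J = (0, 0), S = (1, 0), E = (0, 1), L = (2, -2); any affine frame gives the same invariant.
1. M is the midpoint of EL ⇒ M = (1, -1/2)
2. W lies on line SJ with SW:WJ = 1:5 ⇒ W = (5/6, 0)
3. Q is the centroid of triangle WLM ⇒ Q = (23/18, -5/6)
4. H is the intersection of line SQ and line LM ⇒ H = (4/3, -1)
5. X is where the line through E parallel to QH meets line JW ⇒ X = (1/3, 0)
2·[XME] = 1/2, 2·[QLS] = 5/18
[XME]:[QLS] = 1/2:5/18 = 9/5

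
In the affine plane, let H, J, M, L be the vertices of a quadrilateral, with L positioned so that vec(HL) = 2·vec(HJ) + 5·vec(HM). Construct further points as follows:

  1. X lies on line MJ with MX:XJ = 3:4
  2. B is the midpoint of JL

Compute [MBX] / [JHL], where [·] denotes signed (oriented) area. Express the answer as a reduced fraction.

[MBX]:[JHL] = 9/35

Set H = (0, 0), J = (1, 0), M = (0, 1), L = (2, 5); any affine frame gives the same invariant.
1. X lies on line MJ with MX:XJ = 3:4 ⇒ X = (3/7, 4/7)
2. B is the midpoint of JL ⇒ B = (3/2, 5/2)
2·[MBX] = -9/7, 2·[JHL] = -5
[MBX]:[JHL] = -9/7:-5 = 9/35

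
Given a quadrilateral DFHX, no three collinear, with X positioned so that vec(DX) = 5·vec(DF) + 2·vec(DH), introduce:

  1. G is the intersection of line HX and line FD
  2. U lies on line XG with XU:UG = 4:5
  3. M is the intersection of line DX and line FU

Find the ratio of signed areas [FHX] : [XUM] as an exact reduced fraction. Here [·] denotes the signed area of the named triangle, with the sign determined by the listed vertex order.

Choose coordinates D = (0, 0), F = (1, 0), H = (0, 1), X = (5, 2).
1. G is the intersection of line HX and line FD ⇒ G = (-5, 0)
2. U lies on line XG with XU:UG = 4:5 ⇒ U = (5/9, 10/9)
3. M is the intersection of line DX and line FU ⇒ M = (25/29, 10/29)
2·[FHX] = -6, 2·[XUM] = 320/87
[FHX]:[XUM] = -6:320/87 = -261/160

[FHX]:[XUM] = -261/160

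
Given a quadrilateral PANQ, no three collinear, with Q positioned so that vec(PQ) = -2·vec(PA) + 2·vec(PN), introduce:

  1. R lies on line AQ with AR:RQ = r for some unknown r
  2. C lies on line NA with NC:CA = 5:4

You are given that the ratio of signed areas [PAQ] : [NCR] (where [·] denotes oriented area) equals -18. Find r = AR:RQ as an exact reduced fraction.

Work in coordinates with P = (0, 0), A = (1, 0), N = (0, 1), Q = (-2, 2).
1. With AR:RQ = r, write λ = r/(r+1) so R = A + λ·(Q−A); R is affine-linear in λ
2. C lies on line NA with NC:CA = 5:4 ⇒ C = (5/9, 4/9)
Every point depending on R is an affine combination of R and λ-independent points, so each such coordinate is linear in λ; the λ² term in each signed area is a multiple of (Q−A)×(Q−A) = 0, so 2·[PAQ] and 2·[NCR] are each linear in λ. Evaluating at λ=0 and λ=1:
  2·[PAQ] = 2,   2·[NCR] = -5/9·λ
So [PAQ]:[NCR] = (2) / (-5/9·λ). Setting this equal to -18:
  2 = -18·(-5/9·λ)  ⇒  λ = 1/5
Then r = λ/(1−λ) = (1/5)/(4/5) = 1/4. Check: with r = 1/4, R = (2/5, 2/5) and [PAQ]:[NCR] = -18 as required.

r = 1/4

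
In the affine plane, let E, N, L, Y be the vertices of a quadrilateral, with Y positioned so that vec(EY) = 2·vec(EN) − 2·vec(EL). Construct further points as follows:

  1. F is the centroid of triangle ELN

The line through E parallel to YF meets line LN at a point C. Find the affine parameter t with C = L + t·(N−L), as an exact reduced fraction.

t = -5/2

Assign E = (0, 0), N = (1, 0), L = (0, 1), Y = (2, -2) — the answer is frame-independent, so this choice is without loss of generality.
1. F is the centroid of triangle ELN ⇒ F = (1/3, 1/3)
through E parallel to YF: direction (-5/3, 7/3); meets LN at C = (-5/2, 7/2)
C = L + t·(N−L) with t = -5/2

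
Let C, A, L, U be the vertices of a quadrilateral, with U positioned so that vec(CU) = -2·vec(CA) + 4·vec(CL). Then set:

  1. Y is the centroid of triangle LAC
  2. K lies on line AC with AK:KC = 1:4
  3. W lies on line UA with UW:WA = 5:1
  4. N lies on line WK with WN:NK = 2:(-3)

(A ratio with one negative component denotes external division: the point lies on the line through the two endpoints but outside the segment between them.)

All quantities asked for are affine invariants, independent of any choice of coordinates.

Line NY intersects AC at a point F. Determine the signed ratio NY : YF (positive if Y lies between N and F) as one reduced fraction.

Work in coordinates with C = (0, 0), A = (1, 0), L = (0, 1), U = (-2, 4).
1. Y is the centroid of triangle LAC ⇒ Y = (1/3, 1/3)
2. K lies on line AC with AK:KC = 1:4 ⇒ K = (4/5, 0)
3. W lies on line UA with UW:WA = 5:1 ⇒ W = (1/2, 2/3)
4. N lies on line WK with WN:NK = 2:(-3) ⇒ N = (-1/10, 2)
line NY meets AC at F = (21/50, 0)
Y = N + t·(F−N) with t = 5/6, so NY:YF = 5/6:1/6

NY:YF = 5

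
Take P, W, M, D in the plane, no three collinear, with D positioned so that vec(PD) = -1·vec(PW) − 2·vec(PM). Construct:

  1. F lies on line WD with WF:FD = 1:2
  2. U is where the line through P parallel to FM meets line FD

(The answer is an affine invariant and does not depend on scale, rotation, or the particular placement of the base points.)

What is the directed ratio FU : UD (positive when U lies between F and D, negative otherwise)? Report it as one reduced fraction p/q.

FU:UD = 1/7

Assign P = (0, 0), W = (1, 0), M = (0, 1), D = (-1, -2) — the answer is frame-independent, so this choice is without loss of generality.
1. F lies on line WD with WF:FD = 1:2 ⇒ F = (1/3, -2/3)
2. U is where the line through P parallel to FM meets line FD ⇒ U = (1/6, -5/6)
U = F + t·(D−F) with t = 1/8, so FU:UD = t:(1−t) = 1/8:7/8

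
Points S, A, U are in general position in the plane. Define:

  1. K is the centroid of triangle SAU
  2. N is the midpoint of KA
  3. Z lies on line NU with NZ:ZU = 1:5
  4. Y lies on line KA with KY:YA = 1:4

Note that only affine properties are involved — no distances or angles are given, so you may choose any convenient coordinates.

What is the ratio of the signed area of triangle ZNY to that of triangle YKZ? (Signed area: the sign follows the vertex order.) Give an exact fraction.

[ZNY]:[YKZ] = 3/2

Work in coordinates with S = (0, 0), A = (1, 0), U = (0, 1).
1. K is the centroid of triangle SAU ⇒ K = (1/3, 1/3)
2. N is the midpoint of KA ⇒ N = (2/3, 1/6)
3. Z lies on line NU with NZ:ZU = 1:5 ⇒ Z = (5/9, 11/36)
4. Y lies on line KA with KY:YA = 1:4 ⇒ Y = (7/15, 4/15)
2·[ZNY] = -1/60, 2·[YKZ] = -1/90
[ZNY]:[YKZ] = -1/60:-1/90 = 3/2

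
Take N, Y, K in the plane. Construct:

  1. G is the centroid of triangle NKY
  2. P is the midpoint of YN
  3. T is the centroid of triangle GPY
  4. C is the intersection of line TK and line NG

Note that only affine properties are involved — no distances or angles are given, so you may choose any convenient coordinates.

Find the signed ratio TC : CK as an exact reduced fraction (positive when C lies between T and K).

TC:CK = 1/2

Assign N = (0, 0), Y = (1, 0), K = (0, 1) — the answer is frame-independent, so this choice is without loss of generality.
1. G is the centroid of triangle NKY ⇒ G = (1/3, 1/3)
2. P is the midpoint of YN ⇒ P = (1/2, 0)
3. T is the centroid of triangle GPY ⇒ T = (11/18, 1/9)
4. C is the intersection of line TK and line NG ⇒ C = (11/27, 11/27)
C = T + t·(K−T) with t = 1/3, so TC:CK = t:(1−t) = 1/3:2/3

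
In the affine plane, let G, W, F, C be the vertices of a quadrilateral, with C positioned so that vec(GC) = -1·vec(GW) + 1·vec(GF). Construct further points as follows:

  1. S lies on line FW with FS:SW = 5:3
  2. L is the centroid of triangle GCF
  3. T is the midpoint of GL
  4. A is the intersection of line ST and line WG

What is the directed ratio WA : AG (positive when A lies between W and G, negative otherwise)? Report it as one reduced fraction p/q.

WA:AG = -15/13

Assign G = (0, 0), W = (1, 0), F = (0, 1), C = (-1, 1) — the answer is frame-independent, so this choice is without loss of generality.
1. S lies on line FW with FS:SW = 5:3 ⇒ S = (5/8, 3/8)
2. L is the centroid of triangle GCF ⇒ L = (-1/3, 2/3)
3. T is the midpoint of GL ⇒ T = (-1/6, 1/3)
4. A is the intersection of line ST and line WG ⇒ A = (-13/2, 0)
A = W + t·(G−W) with t = 15/2, so WA:AG = t:(1−t) = 15/2:-13/2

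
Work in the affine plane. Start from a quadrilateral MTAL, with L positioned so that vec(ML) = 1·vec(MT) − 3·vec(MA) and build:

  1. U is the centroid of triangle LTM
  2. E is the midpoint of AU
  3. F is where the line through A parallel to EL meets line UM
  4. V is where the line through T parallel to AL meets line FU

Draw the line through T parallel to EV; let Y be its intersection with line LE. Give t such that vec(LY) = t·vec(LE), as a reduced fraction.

Assign M = (0, 0), T = (1, 0), A = (0, 1), L = (1, -3) — the answer is frame-independent, so this choice is without loss of generality.
1. U is the centroid of triangle LTM ⇒ U = (2/3, -1)
2. E is the midpoint of AU ⇒ E = (1/3, 0)
3. F is where the line through A parallel to EL meets line UM ⇒ F = (1/3, -1/2)
4. V is where the line through T parallel to AL meets line FU ⇒ V = (8/5, -12/5)
through T parallel to EV: direction (19/15, -12/5); meets LE at Y = (-5/33, 24/11)
Y = L + t·(E−L) with t = 19/11

t = 19/11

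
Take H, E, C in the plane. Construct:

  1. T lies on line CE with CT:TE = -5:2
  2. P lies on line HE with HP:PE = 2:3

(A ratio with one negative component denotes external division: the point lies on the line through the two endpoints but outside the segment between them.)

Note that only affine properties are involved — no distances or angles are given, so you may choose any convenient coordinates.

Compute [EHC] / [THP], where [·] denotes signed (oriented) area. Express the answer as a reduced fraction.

Work in coordinates with H = (0, 0), E = (1, 0), C = (0, 1).
1. T lies on line CE with CT:TE = -5:2 ⇒ T = (5/3, -2/3)
2. P lies on line HE with HP:PE = 2:3 ⇒ P = (2/5, 0)
2·[EHC] = -1, 2·[THP] = -4/15
[EHC]:[THP] = -1:-4/15 = 15/4

[EHC]:[THP] = 15/4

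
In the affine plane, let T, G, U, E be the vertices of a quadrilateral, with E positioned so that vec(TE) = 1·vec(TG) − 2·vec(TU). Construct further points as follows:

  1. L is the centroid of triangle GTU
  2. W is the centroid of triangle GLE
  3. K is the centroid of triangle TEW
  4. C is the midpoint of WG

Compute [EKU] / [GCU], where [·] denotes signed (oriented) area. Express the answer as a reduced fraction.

[EKU]:[GCU] = 4/21

Choose coordinates T = (0, 0), G = (1, 0), U = (0, 1), E = (1, -2).
1. L is the centroid of triangle GTU ⇒ L = (1/3, 1/3)
2. W is the centroid of triangle GLE ⇒ W = (7/9, -5/9)
3. K is the centroid of triangle TEW ⇒ K = (16/27, -23/27)
4. C is the midpoint of WG ⇒ C = (8/9, -5/18)
2·[EKU] = -2/27, 2·[GCU] = -7/18
[EKU]:[GCU] = -2/27:-7/18 = 4/21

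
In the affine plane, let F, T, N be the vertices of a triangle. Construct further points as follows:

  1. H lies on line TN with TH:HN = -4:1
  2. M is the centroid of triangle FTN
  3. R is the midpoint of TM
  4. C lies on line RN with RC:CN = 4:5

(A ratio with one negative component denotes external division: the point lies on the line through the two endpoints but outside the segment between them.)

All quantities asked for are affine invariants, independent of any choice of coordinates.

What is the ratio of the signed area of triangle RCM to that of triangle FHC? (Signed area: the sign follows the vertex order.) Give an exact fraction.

Set F = (0, 0), T = (1, 0), N = (0, 1); any affine frame gives the same invariant.
1. H lies on line TN with TH:HN = -4:1 ⇒ H = (-1/3, 4/3)
2. M is the centroid of triangle FTN ⇒ M = (1/3, 1/3)
3. R is the midpoint of TM ⇒ R = (2/3, 1/6)
4. C lies on line RN with RC:CN = 4:5 ⇒ C = (10/27, 29/54)
2·[RCM] = 2/27, 2·[FHC] = -109/162
[RCM]:[FHC] = 2/27:-109/162 = -12/109

[RCM]:[FHC] = -12/109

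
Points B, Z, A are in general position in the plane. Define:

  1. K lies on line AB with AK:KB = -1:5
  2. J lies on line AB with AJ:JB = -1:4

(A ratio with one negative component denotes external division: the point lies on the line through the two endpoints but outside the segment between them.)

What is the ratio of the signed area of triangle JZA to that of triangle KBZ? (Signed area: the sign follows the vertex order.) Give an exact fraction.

Assign B = (0, 0), Z = (1, 0), A = (0, 1) — the answer is frame-independent, so this choice is without loss of generality.
1. K lies on line AB with AK:KB = -1:5 ⇒ K = (0, 5/4)
2. J lies on line AB with AJ:JB = -1:4 ⇒ J = (0, 4/3)
2·[JZA] = -1/3, 2·[KBZ] = 5/4
[JZA]:[KBZ] = -1/3:5/4 = -4/15

[JZA]:[KBZ] = -4/15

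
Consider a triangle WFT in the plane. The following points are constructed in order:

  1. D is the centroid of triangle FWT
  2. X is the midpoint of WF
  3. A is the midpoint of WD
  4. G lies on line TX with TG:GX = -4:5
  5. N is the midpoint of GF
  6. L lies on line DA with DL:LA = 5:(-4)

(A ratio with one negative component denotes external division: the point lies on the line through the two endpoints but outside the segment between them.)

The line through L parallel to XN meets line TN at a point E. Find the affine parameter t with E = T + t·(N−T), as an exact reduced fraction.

t = -11

Work in coordinates with W = (0, 0), F = (1, 0), T = (0, 1).
1. D is the centroid of triangle FWT ⇒ D = (1/3, 1/3)
2. X is the midpoint of WF ⇒ X = (1/2, 0)
3. A is the midpoint of WD ⇒ A = (1/6, 1/6)
4. G lies on line TX with TG:GX = -4:5 ⇒ G = (-2, 5)
5. N is the midpoint of GF ⇒ N = (-1/2, 5/2)
6. L lies on line DA with DL:LA = 5:(-4) ⇒ L = (-1/2, -1/2)
through L parallel to XN: direction (-1, 5/2); meets TN at E = (11/2, -31/2)
E = T + t·(N−T) with t = -11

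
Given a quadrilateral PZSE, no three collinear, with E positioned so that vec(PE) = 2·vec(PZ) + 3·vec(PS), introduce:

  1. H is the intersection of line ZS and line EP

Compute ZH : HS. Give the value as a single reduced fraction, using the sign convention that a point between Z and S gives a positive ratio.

Choose coordinates P = (0, 0), Z = (1, 0), S = (0, 1), E = (2, 3).
1. H is the intersection of line ZS and line EP ⇒ H = (2/5, 3/5)
H = Z + t·(S−Z) with t = 3/5, so ZH:HS = t:(1−t) = 3/5:2/5

ZH:HS = 3/2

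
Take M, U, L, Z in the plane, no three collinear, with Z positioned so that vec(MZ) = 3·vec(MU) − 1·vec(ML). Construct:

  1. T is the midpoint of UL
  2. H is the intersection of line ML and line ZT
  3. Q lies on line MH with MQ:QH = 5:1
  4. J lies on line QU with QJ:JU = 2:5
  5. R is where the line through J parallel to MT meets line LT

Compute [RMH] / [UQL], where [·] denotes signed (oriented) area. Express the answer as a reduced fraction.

Work in coordinates with M = (0, 0), U = (1, 0), L = (0, 1), Z = (3, -1).
1. T is the midpoint of UL ⇒ T = (1/2, 1/2)
2. H is the intersection of line ML and line ZT ⇒ H = (0, 4/5)
3. Q lies on line MH with MQ:QH = 5:1 ⇒ Q = (0, 2/3)
4. J lies on line QU with QJ:JU = 2:5 ⇒ J = (2/7, 10/21)
5. R is where the line through J parallel to MT meets line LT ⇒ R = (17/42, 25/42)
2·[RMH] = -34/105, 2·[UQL] = -1/3
[RMH]:[UQL] = -34/105:-1/3 = 34/35

[RMH]:[UQL] = 34/35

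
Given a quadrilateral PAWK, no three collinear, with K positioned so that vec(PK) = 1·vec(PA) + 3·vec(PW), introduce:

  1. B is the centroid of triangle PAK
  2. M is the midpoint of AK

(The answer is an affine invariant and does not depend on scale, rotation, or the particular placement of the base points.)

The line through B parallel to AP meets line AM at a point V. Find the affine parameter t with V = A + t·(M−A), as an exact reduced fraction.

Work in coordinates with P = (0, 0), A = (1, 0), W = (0, 1), K = (1, 3).
1. B is the centroid of triangle PAK ⇒ B = (2/3, 1)
2. M is the midpoint of AK ⇒ M = (1, 3/2)
through B parallel to AP: direction (-1, 0); meets AM at V = (1, 1)
V = A + t·(M−A) with t = 2/3

t = 2/3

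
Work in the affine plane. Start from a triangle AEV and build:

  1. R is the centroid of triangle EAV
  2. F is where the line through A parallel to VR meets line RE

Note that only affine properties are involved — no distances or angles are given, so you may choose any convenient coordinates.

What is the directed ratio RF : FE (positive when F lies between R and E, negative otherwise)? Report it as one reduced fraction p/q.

Assign A = (0, 0), E = (1, 0), V = (0, 1) — the answer is frame-independent, so this choice is without loss of generality.
1. R is the centroid of triangle EAV ⇒ R = (1/3, 1/3)
2. F is where the line through A parallel to VR meets line RE ⇒ F = (-1/3, 2/3)
F = R + t·(E−R) with t = -1, so RF:FE = t:(1−t) = -1:2

RF:FE = -1/2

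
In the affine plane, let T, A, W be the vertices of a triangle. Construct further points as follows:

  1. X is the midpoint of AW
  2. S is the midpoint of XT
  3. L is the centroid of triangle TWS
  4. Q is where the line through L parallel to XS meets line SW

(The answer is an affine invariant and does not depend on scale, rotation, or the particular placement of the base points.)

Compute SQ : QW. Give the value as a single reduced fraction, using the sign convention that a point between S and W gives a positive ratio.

Assign T = (0, 0), A = (1, 0), W = (0, 1) — the answer is frame-independent, so this choice is without loss of generality.
1. X is the midpoint of AW ⇒ X = (1/2, 1/2)
2. S is the midpoint of XT ⇒ S = (1/4, 1/4)
3. L is the centroid of triangle TWS ⇒ L = (1/12, 5/12)
4. Q is where the line through L parallel to XS meets line SW ⇒ Q = (1/6, 1/2)
Q = S + t·(W−S) with t = 1/3, so SQ:QW = t:(1−t) = 1/3:2/3

SQ:QW = 1/2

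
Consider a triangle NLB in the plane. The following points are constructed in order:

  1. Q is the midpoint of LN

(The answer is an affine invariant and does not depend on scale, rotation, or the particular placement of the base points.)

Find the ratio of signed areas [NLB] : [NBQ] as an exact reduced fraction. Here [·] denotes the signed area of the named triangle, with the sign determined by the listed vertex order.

[NLB]:[NBQ] = -2

Choose coordinates N = (0, 0), L = (1, 0), B = (0, 1).
1. Q is the midpoint of LN ⇒ Q = (1/2, 0)
2·[NLB] = 1, 2·[NBQ] = -1/2
[NLB]:[NBQ] = 1:-1/2 = -2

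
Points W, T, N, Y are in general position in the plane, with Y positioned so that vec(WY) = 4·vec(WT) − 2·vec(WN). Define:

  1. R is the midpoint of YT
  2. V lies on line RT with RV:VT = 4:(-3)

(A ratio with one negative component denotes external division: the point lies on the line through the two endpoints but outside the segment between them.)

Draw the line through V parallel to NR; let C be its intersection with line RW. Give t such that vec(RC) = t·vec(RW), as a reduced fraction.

Work in coordinates with W = (0, 0), T = (1, 0), N = (0, 1), Y = (4, -2).
1. R is the midpoint of YT ⇒ R = (5/2, -1)
2. V lies on line RT with RV:VT = 4:(-3) ⇒ V = (-7/2, 3)
through V parallel to NR: direction (5/2, -2); meets RW at C = (1/2, -1/5)
C = R + t·(W−R) with t = 4/5

t = 4/5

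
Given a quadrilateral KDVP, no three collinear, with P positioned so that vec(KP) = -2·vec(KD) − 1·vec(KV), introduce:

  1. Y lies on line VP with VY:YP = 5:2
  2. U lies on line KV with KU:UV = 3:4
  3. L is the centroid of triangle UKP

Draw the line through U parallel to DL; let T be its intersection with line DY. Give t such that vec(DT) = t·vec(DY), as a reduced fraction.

t = -133/37

Choose coordinates K = (0, 0), D = (1, 0), V = (0, 1), P = (-2, -1).
1. Y lies on line VP with VY:YP = 5:2 ⇒ Y = (-10/7, -3/7)
2. U lies on line KV with KU:UV = 3:4 ⇒ U = (0, 3/7)
3. L is the centroid of triangle UKP ⇒ L = (-2/3, -4/21)
through U parallel to DL: direction (-5/3, -4/21); meets DY at T = (360/37, 57/37)
T = D + t·(Y−D) with t = -133/37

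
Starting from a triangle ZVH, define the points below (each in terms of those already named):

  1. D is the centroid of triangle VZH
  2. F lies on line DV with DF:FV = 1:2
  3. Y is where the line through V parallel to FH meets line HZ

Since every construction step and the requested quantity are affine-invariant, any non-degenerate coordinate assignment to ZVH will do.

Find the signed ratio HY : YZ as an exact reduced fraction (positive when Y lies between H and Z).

HY:YZ = -2/7

Assign Z = (0, 0), V = (1, 0), H = (0, 1) — the answer is frame-independent, so this choice is without loss of generality.
1. D is the centroid of triangle VZH ⇒ D = (1/3, 1/3)
2. F lies on line DV with DF:FV = 1:2 ⇒ F = (5/9, 2/9)
3. Y is where the line through V parallel to FH meets line HZ ⇒ Y = (0, 7/5)
Y = H + t·(Z−H) with t = -2/5, so HY:YZ = t:(1−t) = -2/5:7/5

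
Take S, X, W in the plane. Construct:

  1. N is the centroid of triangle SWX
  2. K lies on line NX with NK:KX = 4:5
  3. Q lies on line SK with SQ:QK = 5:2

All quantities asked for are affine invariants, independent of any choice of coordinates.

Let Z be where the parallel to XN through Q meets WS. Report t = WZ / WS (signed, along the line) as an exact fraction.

Work in coordinates with S = (0, 0), X = (1, 0), W = (0, 1).
1. N is the centroid of triangle SWX ⇒ N = (1/3, 1/3)
2. K lies on line NX with NK:KX = 4:5 ⇒ K = (17/27, 5/27)
3. Q lies on line SK with SQ:QK = 5:2 ⇒ Q = (85/189, 25/189)
through Q parallel to XN: direction (-2/3, 1/3); meets WS at Z = (0, 5/14)
Z = W + t·(S−W) with t = 9/14

t = 9/14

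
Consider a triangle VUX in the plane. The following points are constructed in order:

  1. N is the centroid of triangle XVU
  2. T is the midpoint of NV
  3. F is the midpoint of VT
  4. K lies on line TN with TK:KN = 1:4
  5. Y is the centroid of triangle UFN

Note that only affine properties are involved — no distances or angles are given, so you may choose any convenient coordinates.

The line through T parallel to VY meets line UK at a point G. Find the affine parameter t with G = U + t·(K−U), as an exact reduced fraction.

Choose coordinates V = (0, 0), U = (1, 0), X = (0, 1).
1. N is the centroid of triangle XVU ⇒ N = (1/3, 1/3)
2. T is the midpoint of NV ⇒ T = (1/6, 1/6)
3. F is the midpoint of VT ⇒ F = (1/12, 1/12)
4. K lies on line TN with TK:KN = 1:4 ⇒ K = (1/5, 1/5)
5. Y is the centroid of triangle UFN ⇒ Y = (17/36, 5/36)
through T parallel to VY: direction (17/36, 5/36); meets UK at G = (9/37, 7/37)
G = U + t·(K−U) with t = 35/37

t = 35/37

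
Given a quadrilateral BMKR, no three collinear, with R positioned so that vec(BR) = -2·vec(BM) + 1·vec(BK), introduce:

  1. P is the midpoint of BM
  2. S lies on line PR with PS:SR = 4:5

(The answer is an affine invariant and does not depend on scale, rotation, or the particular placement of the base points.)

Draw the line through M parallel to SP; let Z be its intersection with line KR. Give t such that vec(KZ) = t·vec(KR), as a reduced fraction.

Assign B = (0, 0), M = (1, 0), K = (0, 1), R = (-2, 1) — the answer is frame-independent, so this choice is without loss of generality.
1. P is the midpoint of BM ⇒ P = (1/2, 0)
2. S lies on line PR with PS:SR = 4:5 ⇒ S = (-11/18, 4/9)
through M parallel to SP: direction (10/9, -4/9); meets KR at Z = (-3/2, 1)
Z = K + t·(R−K) with t = 3/4

t = 3/4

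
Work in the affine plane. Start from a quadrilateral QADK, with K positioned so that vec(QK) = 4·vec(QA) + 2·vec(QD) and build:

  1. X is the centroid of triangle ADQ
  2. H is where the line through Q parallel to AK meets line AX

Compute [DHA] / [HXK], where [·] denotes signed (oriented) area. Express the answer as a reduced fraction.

[DHA]:[HXK] = -6/7

Work in coordinates with Q = (0, 0), A = (1, 0), D = (0, 1), K = (4, 2).
1. X is the centroid of triangle ADQ ⇒ X = (1/3, 1/3)
2. H is where the line through Q parallel to AK meets line AX ⇒ H = (3/7, 2/7)
2·[DHA] = 2/7, 2·[HXK] = -1/3
[DHA]:[HXK] = 2/7:-1/3 = -6/7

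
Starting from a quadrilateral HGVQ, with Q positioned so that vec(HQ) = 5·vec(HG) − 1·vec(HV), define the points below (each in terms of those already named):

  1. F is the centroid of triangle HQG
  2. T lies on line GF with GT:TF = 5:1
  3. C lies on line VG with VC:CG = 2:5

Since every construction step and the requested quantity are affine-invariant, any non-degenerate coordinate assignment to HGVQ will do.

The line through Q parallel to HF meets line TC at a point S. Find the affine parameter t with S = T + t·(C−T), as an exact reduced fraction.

Choose coordinates H = (0, 0), G = (1, 0), V = (0, 1), Q = (5, -1).
1. F is the centroid of triangle HQG ⇒ F = (2, -1/3)
2. T lies on line GF with GT:TF = 5:1 ⇒ T = (11/6, -5/18)
3. C lies on line VG with VC:CG = 2:5 ⇒ C = (2/7, 5/7)
through Q parallel to HF: direction (2, -1/3); meets TC at S = (83/37, -20/37)
S = T + t·(C−T) with t = -49/185

t = -49/185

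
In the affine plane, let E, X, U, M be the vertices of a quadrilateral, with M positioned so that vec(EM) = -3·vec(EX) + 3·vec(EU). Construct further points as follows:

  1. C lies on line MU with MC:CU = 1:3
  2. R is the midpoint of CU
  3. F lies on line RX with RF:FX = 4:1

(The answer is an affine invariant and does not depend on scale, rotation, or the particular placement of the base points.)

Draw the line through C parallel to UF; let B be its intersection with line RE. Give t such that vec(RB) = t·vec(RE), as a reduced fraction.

Choose coordinates E = (0, 0), X = (1, 0), U = (0, 1), M = (-3, 3).
1. C lies on line MU with MC:CU = 1:3 ⇒ C = (-9/4, 5/2)
2. R is the midpoint of CU ⇒ R = (-9/8, 7/4)
3. F lies on line RX with RF:FX = 4:1 ⇒ F = (23/40, 7/20)
through C parallel to UF: direction (23/40, -13/20); meets RE at B = (9/88, -7/44)
B = R + t·(E−R) with t = 12/11

t = 12/11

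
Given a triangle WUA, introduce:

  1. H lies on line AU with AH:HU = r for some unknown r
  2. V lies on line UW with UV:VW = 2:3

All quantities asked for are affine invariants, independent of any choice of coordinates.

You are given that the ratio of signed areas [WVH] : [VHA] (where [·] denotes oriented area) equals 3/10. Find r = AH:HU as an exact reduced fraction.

Work in coordinates with W = (0, 0), U = (1, 0), A = (0, 1).
1. With AH:HU = r, write λ = r/(r+1) so H = A + λ·(U−A); H is affine-linear in λ
2. V lies on line UW with UV:VW = 2:3 ⇒ V = (3/5, 0)
Every point depending on H is an affine combination of H and λ-independent points, so each such coordinate is linear in λ; the λ² term in each signed area is a multiple of (U−A)×(U−A) = 0, so 2·[WVH] and 2·[VHA] are each linear in λ. Evaluating at λ=0 and λ=1:
  2·[WVH] = -3/5·λ + 3/5,   2·[VHA] = 2/5·λ
So [WVH]:[VHA] = (-3/5·λ + 3/5) / (2/5·λ). Setting this equal to 3/10:
  -3/5·λ + 3/5 = 3/10·(2/5·λ)  ⇒  λ = 5/6
Then r = λ/(1−λ) = (5/6)/(1/6) = 5. Check: with r = 5, H = (5/6, 1/6) and [WVH]:[VHA] = 3/10 as required.

r = 5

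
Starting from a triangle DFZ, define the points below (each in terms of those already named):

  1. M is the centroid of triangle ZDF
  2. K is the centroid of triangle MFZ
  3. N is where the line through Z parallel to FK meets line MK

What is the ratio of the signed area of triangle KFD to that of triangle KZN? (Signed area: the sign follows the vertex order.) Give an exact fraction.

[KFD]:[KZN] = 4

Work in coordinates with D = (0, 0), F = (1, 0), Z = (0, 1).
1. M is the centroid of triangle ZDF ⇒ M = (1/3, 1/3)
2. K is the centroid of triangle MFZ ⇒ K = (4/9, 4/9)
3. N is where the line through Z parallel to FK meets line MK ⇒ N = (5/9, 5/9)
2·[KFD] = -4/9, 2·[KZN] = -1/9
[KFD]:[KZN] = -4/9:-1/9 = 4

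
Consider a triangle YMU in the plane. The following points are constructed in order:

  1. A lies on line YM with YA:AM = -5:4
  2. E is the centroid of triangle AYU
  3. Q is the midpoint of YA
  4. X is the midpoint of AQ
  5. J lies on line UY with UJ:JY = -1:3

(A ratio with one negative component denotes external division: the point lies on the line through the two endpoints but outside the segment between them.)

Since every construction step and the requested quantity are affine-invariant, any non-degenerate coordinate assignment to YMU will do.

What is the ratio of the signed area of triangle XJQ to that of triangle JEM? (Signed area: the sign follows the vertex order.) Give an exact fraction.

[XJQ]:[JEM] = -45/32

Work in coordinates with Y = (0, 0), M = (1, 0), U = (0, 1).
1. A lies on line YM with YA:AM = -5:4 ⇒ A = (5, 0)
2. E is the centroid of triangle AYU ⇒ E = (5/3, 1/3)
3. Q is the midpoint of YA ⇒ Q = (5/2, 0)
4. X is the midpoint of AQ ⇒ X = (15/4, 0)
5. J lies on line UY with UJ:JY = -1:3 ⇒ J = (0, 3/2)
2·[XJQ] = 15/8, 2·[JEM] = -4/3
[XJQ]:[JEM] = 15/8:-4/3 = -45/32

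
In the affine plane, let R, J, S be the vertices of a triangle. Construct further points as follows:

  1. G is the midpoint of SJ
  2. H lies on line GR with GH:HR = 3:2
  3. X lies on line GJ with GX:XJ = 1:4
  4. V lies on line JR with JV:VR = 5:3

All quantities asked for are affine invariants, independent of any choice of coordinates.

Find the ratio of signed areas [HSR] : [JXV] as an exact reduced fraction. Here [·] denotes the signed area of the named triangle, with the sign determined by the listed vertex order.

Work in coordinates with R = (0, 0), J = (1, 0), S = (0, 1).
1. G is the midpoint of SJ ⇒ G = (1/2, 1/2)
2. H lies on line GR with GH:HR = 3:2 ⇒ H = (1/5, 1/5)
3. X lies on line GJ with GX:XJ = 1:4 ⇒ X = (3/5, 2/5)
4. V lies on line JR with JV:VR = 5:3 ⇒ V = (3/8, 0)
2·[HSR] = 1/5, 2·[JXV] = 1/4
[HSR]:[JXV] = 1/5:1/4 = 4/5

[HSR]:[JXV] = 4/5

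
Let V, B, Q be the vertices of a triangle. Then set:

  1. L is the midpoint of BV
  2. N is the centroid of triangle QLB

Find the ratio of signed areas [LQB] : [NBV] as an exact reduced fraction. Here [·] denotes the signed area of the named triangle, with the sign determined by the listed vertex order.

[LQB]:[NBV] = 3/2

Set V = (0, 0), B = (1, 0), Q = (0, 1); any affine frame gives the same invariant.
1. L is the midpoint of BV ⇒ L = (1/2, 0)
2. N is the centroid of triangle QLB ⇒ N = (1/2, 1/3)
2·[LQB] = -1/2, 2·[NBV] = -1/3
[LQB]:[NBV] = -1/2:-1/3 = 3/2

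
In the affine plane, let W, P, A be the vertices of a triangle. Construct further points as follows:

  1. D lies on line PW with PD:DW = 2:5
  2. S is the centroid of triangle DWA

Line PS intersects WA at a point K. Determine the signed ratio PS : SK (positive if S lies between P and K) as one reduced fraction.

PS:SK = 16/5

Choose coordinates W = (0, 0), P = (1, 0), A = (0, 1).
1. D lies on line PW with PD:DW = 2:5 ⇒ D = (5/7, 0)
2. S is the centroid of triangle DWA ⇒ S = (5/21, 1/3)
line PS meets WA at K = (0, 7/16)
S = P + t·(K−P) with t = 16/21, so PS:SK = 16/21:5/21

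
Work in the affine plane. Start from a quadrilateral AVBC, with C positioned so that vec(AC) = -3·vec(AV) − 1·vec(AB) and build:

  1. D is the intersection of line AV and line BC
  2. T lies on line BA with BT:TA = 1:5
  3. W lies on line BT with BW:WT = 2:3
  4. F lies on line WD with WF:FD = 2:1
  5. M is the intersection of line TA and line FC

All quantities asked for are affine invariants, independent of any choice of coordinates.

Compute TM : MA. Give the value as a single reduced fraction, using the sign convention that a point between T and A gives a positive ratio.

Set A = (0, 0), V = (1, 0), B = (0, 1), C = (-3, -1); any affine frame gives the same invariant.
1. D is the intersection of line AV and line BC ⇒ D = (-3/2, 0)
2. T lies on line BA with BT:TA = 1:5 ⇒ T = (0, 5/6)
3. W lies on line BT with BW:WT = 2:3 ⇒ W = (0, 14/15)
4. F lies on line WD with WF:FD = 2:1 ⇒ F = (-1, 14/45)
5. M is the intersection of line TA and line FC ⇒ M = (0, 29/30)
M = T + t·(A−T) with t = -4/25, so TM:MA = t:(1−t) = -4/25:29/25

TM:MA = -4/29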